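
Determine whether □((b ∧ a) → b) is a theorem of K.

Valid in K

Tableau for the negation ¬□((b ∧ a) → b):
1. ¬□((b ∧ a) → b), u
2. ¬((b ∧ a) → b), v
3. b ∧ a, v
4. ¬b, v
5. b, v
6. a, v
Accessibility: uRv
Branch closes: b and ¬b both at v.
All branches of the negation close; one closing branch shown above.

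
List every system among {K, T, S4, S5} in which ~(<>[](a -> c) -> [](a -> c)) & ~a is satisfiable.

S4-tableau for the formula:
1. ~(<>[](a -> c) -> [](a -> c)) & ~a, w0
2. ~(<>[](a -> c) -> [](a -> c)), w0
3. ~a, w0
4. <>[](a -> c), w0
5. ~[](a -> c), w0
6. [](a -> c), w1
7. a -> c, w1
8. c, w1
9. ~(a -> c), w2
10. a, w2
11. ~c, w2
Accessibility: w0Rw0, w0Rw1, w0Rw2, w1Rw1, w2Rw2
Complete open branch: satisfiable in S4, hence also in K, T (this S4-model is also a K-model and a T-model).
S5-tableau for the formula:
1. ~(<>[](a -> c) -> [](a -> c)) & ~a, w0
2. ~(<>[](a -> c) -> [](a -> c)), w0
3. ~a, w0
4. <>[](a -> c), w0
5. ~[](a -> c), w0
6. [](a -> c), w1
7. a -> c, w0
8. a -> c, w1
9. c, w0
10. c, w1
11. ~(a -> c), w2
12. a, w2
13. ~c, w2
14. a -> c, w2
15. c, w2
Accessibility: w0Rw0, w0Rw1, w0Rw2, w1Rw0, w1Rw1, w1Rw2, w2Rw0, w2Rw1, w2Rw2
Branch closes: c and ~c both at w2.
Every branch closes (one shown): unsatisfiable in S5.

K, T, S4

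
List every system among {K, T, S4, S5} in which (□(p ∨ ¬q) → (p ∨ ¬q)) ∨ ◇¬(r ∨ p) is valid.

T-tableau for the negation ¬((□(p ∨ ¬q) → (p ∨ ¬q)) ∨ ◇¬(r ∨ p)):
1. ¬((□(p ∨ ¬q) → (p ∨ ¬q)) ∨ ◇¬(r ∨ p)), w0
2. ¬(□(p ∨ ¬q) → (p ∨ ¬q)), w0   [¬∨-rule on 1]
3. ¬◇¬(r ∨ p), w0   [¬∨-rule on 1]
4. □(p ∨ ¬q), w0   [¬→-rule on 2]
5. ¬(p ∨ ¬q), w0   [¬→-rule on 2]
6. ¬p, w0   [¬∨-rule on 5]
7. q, w0   [¬∨-rule on 5]
8. r ∨ p, w0   [¬◇-rule on 3 via w0Rw0]
9. p ∨ ¬q, w0   [□-rule on 4 via w0Rw0]
10. r, w0   [∨-rule on 8 (branches; this branch)]
11. ¬q, w0   [∨-rule on 9 (branches; this branch)]
Accessibility: w0Rw0
Branch closes: q and ¬q both at w0.
Every branch closes (one shown): valid in T, hence also in S4, S5 (every theorem of T is a theorem of S4 and S5).
K-tableau for the negation ¬((□(p ∨ ¬q) → (p ∨ ¬q)) ∨ ◇¬(r ∨ p)):
1. ¬((□(p ∨ ¬q) → (p ∨ ¬q)) ∨ ◇¬(r ∨ p)), w0
2. ¬(□(p ∨ ¬q) → (p ∨ ¬q)), w0   [¬∨-rule on 1]
3. ¬◇¬(r ∨ p), w0   [¬∨-rule on 1]
4. □(p ∨ ¬q), w0   [¬→-rule on 2]
5. ¬(p ∨ ¬q), w0   [¬→-rule on 2]
6. ¬p, w0   [¬∨-rule on 5]
7. q, w0   [¬∨-rule on 5]
Complete open branch: countermodel on a K-frame, so not valid in K.

T, S4, S5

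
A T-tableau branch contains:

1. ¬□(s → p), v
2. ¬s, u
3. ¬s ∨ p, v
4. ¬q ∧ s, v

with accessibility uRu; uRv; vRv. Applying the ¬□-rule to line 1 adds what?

a fresh world w with vRw, and ¬(s → p) at w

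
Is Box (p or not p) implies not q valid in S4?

Invalid (countermodel exists)

Tableau for the negation not (Box (p or not p) implies not q):
1. not (Box (p or not p) implies not q), w0
2. Box (p or not p), w0
3. q, w0
4. p or not p, w0
5. not p, w0
Accessibility: w0Rw0
The negation has an open branch (countermodel exists).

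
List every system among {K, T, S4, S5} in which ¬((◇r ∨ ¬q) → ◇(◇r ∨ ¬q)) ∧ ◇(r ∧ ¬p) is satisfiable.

K

T-tableau for the formula:
1. ¬((◇r ∨ ¬q) → ◇(◇r ∨ ¬q)) ∧ ◇(r ∧ ¬p), 0
2. ¬((◇r ∨ ¬q) → ◇(◇r ∨ ¬q)), 0
3. ◇(r ∧ ¬p), 0
4. ◇r ∨ ¬q, 0
5. ¬◇(◇r ∨ ¬q), 0
6. ¬(◇r ∨ ¬q), 0
7. ¬◇r, 0
8. q, 0
9. ¬r, 0
10. ◇r, 0
11. r ∧ ¬p, 1
12. r, 1
13. ¬p, 1
14. ¬(◇r ∨ ¬q), 1
15. ¬◇r, 1
16. q, 1
17. ¬r, 1
Accessibility: 0R0, 0R1, 1R1
Branch closes: r and ¬r both at 1.
Every branch closes (one shown): unsatisfiable in T, hence also in S4, S5 (every S4/S5-frame is a T-frame).
K-tableau for the formula:
1. ¬((◇r ∨ ¬q) → ◇(◇r ∨ ¬q)) ∧ ◇(r ∧ ¬p), 0
2. ¬((◇r ∨ ¬q) → ◇(◇r ∨ ¬q)), 0
3. ◇(r ∧ ¬p), 0
4. ◇r ∨ ¬q, 0
5. ¬◇(◇r ∨ ¬q), 0
6. ¬q, 0
7. r ∧ ¬p, 1
8. r, 1
9. ¬p, 1
10. ¬(◇r ∨ ¬q), 1
11. ¬◇r, 1
12. q, 1
Accessibility: 0R1
Complete open branch: satisfiable in K.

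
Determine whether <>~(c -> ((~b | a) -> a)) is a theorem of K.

Not valid

Tableau for the negation ~<>~(c -> ((~b | a) -> a)):
1. ~<>~(c -> ((~b | a) -> a)), w0
The negation has an open branch (countermodel exists).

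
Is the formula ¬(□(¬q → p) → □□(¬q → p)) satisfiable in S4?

Unsatisfiable

1. ¬(□(¬q → p) → □□(¬q → p)), u
2. □(¬q → p), u   [¬→-rule on 1]
3. ¬□□(¬q → p), u   [¬→-rule on 1]
4. ¬q → p, u   [□-rule on 2 via uRu]
5. p, u   [→-rule on 4 (branches; this branch)]
6. ¬□(¬q → p), v   [¬□-rule on 3: fresh world v, uRv]
7. ¬q → p, v   [□-rule on 2 via uRv]
8. p, v   [→-rule on 7 (branches; this branch)]
9. ¬(¬q → p), w   [¬□-rule on 6: fresh world w, vRw]
10. ¬q, w   [¬→-rule on 9]
11. ¬p, w   [¬→-rule on 9]
12. ¬q → p, w   [□-rule on 2 via uRw]
13. p, w   [→-rule on 12 (branches; this branch)]
Accessibility: uRu, uRv, uRw, vRv, vRw, wRw
Branch closes: p and ¬p both at w.
(One branch shown.) All branches close.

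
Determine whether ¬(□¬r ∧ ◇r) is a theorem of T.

Tableau for the negation □¬r ∧ ◇r:
1. □¬r ∧ ◇r, 0
2. □¬r, 0
3. ◇r, 0
4. ¬r, 0
5. r, 1
6. ¬r, 1
Accessibility: 0R0, 0R1, 1R1
Branch closes: r and ¬r both at 1.
Every branch of the negation's tableau closes; the branch above is one of them.

Yes, valid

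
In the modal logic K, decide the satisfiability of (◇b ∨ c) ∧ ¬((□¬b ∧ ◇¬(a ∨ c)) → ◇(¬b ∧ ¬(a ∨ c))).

1. (◇b ∨ c) ∧ ¬((□¬b ∧ ◇¬(a ∨ c)) → ◇(¬b ∧ ¬(a ∨ c))), w0
2. ◇b ∨ c, w0
3. ¬((□¬b ∧ ◇¬(a ∨ c)) → ◇(¬b ∧ ¬(a ∨ c))), w0
4. □¬b ∧ ◇¬(a ∨ c), w0
5. ¬◇(¬b ∧ ¬(a ∨ c)), w0
6. □¬b, w0
7. ◇¬(a ∨ c), w0
8. c, w0
9. ¬(a ∨ c), w1
10. ¬a, w1
11. ¬c, w1
12. ¬(¬b ∧ ¬(a ∨ c)), w1
13. ¬b, w1
14. a ∨ c, w1
15. c, w1
Accessibility: w0Rw1
Branch closes: c and ¬c both at w1.
Every branch closes; the branch above is one of them.

Unsatisfiable (every branch closes)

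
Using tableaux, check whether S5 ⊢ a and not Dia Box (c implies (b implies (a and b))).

Not valid

Tableau for the negation not (a and not Dia Box (c implies (b implies (a and b)))):
1. not (a and not Dia Box (c implies (b implies (a and b)))), 0
2. Dia Box (c implies (b implies (a and b))), 0   [neg-and-rule on 1 (branches; this branch)]
3. Box (c implies (b implies (a and b))), 1   [Dia-rule on 2: fresh world 1, 0R1]
4. c implies (b implies (a and b)), 0   [Box-rule on 3 via 1R0]
5. c implies (b implies (a and b)), 1   [Box-rule on 3 via 1R1]
6. b implies (a and b), 0   [implies-rule on 4 (branches; this branch)]
7. b implies (a and b), 1   [implies-rule on 5 (branches; this branch)]
8. a and b, 0   [implies-rule on 6 (branches; this branch)]
9. a, 0   [and-rule on 8]
10. b, 0   [and-rule on 8]
11. a and b, 1   [implies-rule on 7 (branches; this branch)]
12. a, 1   [and-rule on 11]
13. b, 1   [and-rule on 11]
Accessibility: 0R0, 0R1, 1R0, 1R1
The negation has an open branch (countermodel exists).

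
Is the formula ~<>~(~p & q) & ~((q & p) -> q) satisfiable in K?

Unsatisfiable

1. ~<>~(~p & q) & ~((q & p) -> q), 0
2. ~<>~(~p & q), 0
3. ~((q & p) -> q), 0
4. q & p, 0
5. ~q, 0
6. q, 0
7. p, 0
Branch closes: q and ~q both at 0.
Every branch closes; the branch above is one of them.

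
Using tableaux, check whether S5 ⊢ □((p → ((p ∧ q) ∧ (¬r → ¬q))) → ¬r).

Tableau for the negation ¬□((p → ((p ∧ q) ∧ (¬r → ¬q))) → ¬r):
1. ¬□((p → ((p ∧ q) ∧ (¬r → ¬q))) → ¬r), w0
2. ¬((p → ((p ∧ q) ∧ (¬r → ¬q))) → ¬r), w1
3. p → ((p ∧ q) ∧ (¬r → ¬q)), w1
4. r, w1
5. (p ∧ q) ∧ (¬r → ¬q), w1
6. p ∧ q, w1
7. ¬r → ¬q, w1
8. p, w1
9. q, w1
Accessibility: w0Rw0, w0Rw1, w1Rw0, w1Rw1
The negation has an open branch (countermodel exists).

Invalid (countermodel exists)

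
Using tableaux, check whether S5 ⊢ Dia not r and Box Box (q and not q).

Tableau for the negation not (Dia not r and Box Box (q and not q)):
1. not (Dia not r and Box Box (q and not q)), 0
2. not Box Box (q and not q), 0
3. not Box (q and not q), 1
4. not (q and not q), 2
5. q, 2
Accessibility: 0R0, 0R1, 0R2, 1R0, 1R1, 1R2, 2R0, 2R1, 2R2
The negation has an open branch (countermodel exists).

Not valid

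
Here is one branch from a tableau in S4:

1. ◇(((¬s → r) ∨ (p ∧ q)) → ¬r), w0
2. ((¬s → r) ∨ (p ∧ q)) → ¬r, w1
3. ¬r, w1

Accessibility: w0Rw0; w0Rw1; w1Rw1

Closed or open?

No world carries both an atom and its negation.

No, open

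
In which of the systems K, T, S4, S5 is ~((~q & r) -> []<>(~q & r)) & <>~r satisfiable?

S4-tableau for the formula:
1. ~((~q & r) -> []<>(~q & r)) & <>~r, 0
2. ~((~q & r) -> []<>(~q & r)), 0   [&-rule on 1]
3. <>~r, 0   [&-rule on 1]
4. ~q & r, 0   [~->-rule on 2]
5. ~[]<>(~q & r), 0   [~->-rule on 2]
6. ~q, 0   [&-rule on 4]
7. r, 0   [&-rule on 4]
8. ~r, 1   [<>-rule on 3: fresh world 1, 0R1]
9. ~<>(~q & r), 2   [~[]-rule on 5: fresh world 2, 0R2]
10. ~(~q & r), 2   [~<>-rule on 9 via 2R2]
11. ~r, 2   [~&-rule on 10 (branches; this branch)]
Accessibility: 0R0, 0R1, 0R2, 1R1, 2R2
Complete open branch: satisfiable in S4, hence also in K, T (this S4-model is also a K-model and a T-model).
S5-tableau for the formula:
1. ~((~q & r) -> []<>(~q & r)) & <>~r, 0
2. ~((~q & r) -> []<>(~q & r)), 0   [&-rule on 1]
3. <>~r, 0   [&-rule on 1]
4. ~q & r, 0   [~->-rule on 2]
5. ~[]<>(~q & r), 0   [~->-rule on 2]
6. ~q, 0   [&-rule on 4]
7. r, 0   [&-rule on 4]
8. ~r, 1   [<>-rule on 3: fresh world 1, 0R1]
9. ~<>(~q & r), 2   [~[]-rule on 5: fresh world 2, 0R2]
10. ~(~q & r), 0   [~<>-rule on 9 via 2R0]
11. ~(~q & r), 1   [~<>-rule on 9 via 2R1]
12. ~(~q & r), 2   [~<>-rule on 9 via 2R2]
13. ~r, 0   [~&-rule on 10 (branches; this branch)]
Accessibility: 0R0, 0R1, 0R2, 1R0, 1R1, 1R2, 2R0, 2R1, 2R2
Branch closes: r and ~r both at 0.
Every branch closes (one shown): unsatisfiable in S5.

K, T, S4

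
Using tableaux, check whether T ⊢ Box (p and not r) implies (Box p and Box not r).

Tableau for the negation not (Box (p and not r) implies (Box p and Box not r)):
1. not (Box (p and not r) implies (Box p and Box not r)), 0
2. Box (p and not r), 0
3. not (Box p and Box not r), 0
4. p and not r, 0
5. p, 0
6. not r, 0
7. not Box not r, 0
8. r, 1
9. p and not r, 1
10. p, 1
11. not r, 1
Accessibility: 0R0, 0R1, 1R1
Branch closes: r and not r both at 1.
All branches of the negation close; one closing branch shown above.

Valid in T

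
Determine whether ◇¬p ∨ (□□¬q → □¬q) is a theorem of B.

Valid in B

Tableau for the negation ¬(◇¬p ∨ (□□¬q → □¬q)):
1. ¬(◇¬p ∨ (□□¬q → □¬q)), u
2. ¬◇¬p, u
3. ¬(□□¬q → □¬q), u
4. □□¬q, u
5. ¬□¬q, u
6. p, u
7. □¬q, u
8. ¬q, u
9. q, v
10. p, v
11. □¬q, v
12. ¬q, v
Accessibility: uRu, uRv, vRu, vRv
Branch closes: q and ¬q both at v.
All branches of the negation close; one closing branch shown above.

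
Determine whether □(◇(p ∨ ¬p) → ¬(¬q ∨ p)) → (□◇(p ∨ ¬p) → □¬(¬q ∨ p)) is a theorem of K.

Valid

Tableau for the negation ¬(□(◇(p ∨ ¬p) → ¬(¬q ∨ p)) → (□◇(p ∨ ¬p) → □¬(¬q ∨ p))):
1. ¬(□(◇(p ∨ ¬p) → ¬(¬q ∨ p)) → (□◇(p ∨ ¬p) → □¬(¬q ∨ p))), w0
2. □(◇(p ∨ ¬p) → ¬(¬q ∨ p)), w0   [¬→-rule on 1]
3. ¬(□◇(p ∨ ¬p) → □¬(¬q ∨ p)), w0   [¬→-rule on 1]
4. □◇(p ∨ ¬p), w0   [¬→-rule on 3]
5. ¬□¬(¬q ∨ p), w0   [¬→-rule on 3]
6. ¬q ∨ p, w1   [¬□-rule on 5: fresh world w1, w0Rw1]
7. ◇(p ∨ ¬p) → ¬(¬q ∨ p), w1   [□-rule on 2 via w0Rw1]
8. ◇(p ∨ ¬p), w1   [□-rule on 4 via w0Rw1]
9. p, w1   [∨-rule on 6 (branches; this branch)]
10. ¬◇(p ∨ ¬p), w1   [→-rule on 7 (branches; this branch)]
11. p ∨ ¬p, w2   [◇-rule on 8: fresh world w2, w1Rw2]
12. ¬(p ∨ ¬p), w2   [¬◇-rule on 10 via w1Rw2]
13. ¬p, w2   [¬∨-rule on 12]
14. p, w2   [¬∨-rule on 12]
Accessibility: w0Rw1, w1Rw2
Branch closes: p and ¬p both at w2.
Every branch of the negation's tableau closes; the branch above is one of them.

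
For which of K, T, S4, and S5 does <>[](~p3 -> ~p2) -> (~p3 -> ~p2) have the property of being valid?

S5

S4-tableau for the negation ~(<>[](~p3 -> ~p2) -> (~p3 -> ~p2)):
1. ~(<>[](~p3 -> ~p2) -> (~p3 -> ~p2)), 0
2. <>[](~p3 -> ~p2), 0
3. ~(~p3 -> ~p2), 0
4. ~p3, 0
5. p2, 0
6. [](~p3 -> ~p2), 1
7. ~p3 -> ~p2, 1
8. ~p2, 1
Accessibility: 0R0, 0R1, 1R1
Complete open branch: countermodel on an S4-frame, so not valid in S4, nor in K, T (the same frame is also a K-frame and a T-frame).
S5-tableau for the negation ~(<>[](~p3 -> ~p2) -> (~p3 -> ~p2)):
1. ~(<>[](~p3 -> ~p2) -> (~p3 -> ~p2)), 0
2. <>[](~p3 -> ~p2), 0
3. ~(~p3 -> ~p2), 0
4. ~p3, 0
5. p2, 0
6. [](~p3 -> ~p2), 1
7. ~p3 -> ~p2, 0
8. ~p3 -> ~p2, 1
9. ~p2, 0
Accessibility: 0R0, 0R1, 1R0, 1R1
Branch closes: p2 and ~p2 both at 0.
Every branch closes (one shown): valid in S5.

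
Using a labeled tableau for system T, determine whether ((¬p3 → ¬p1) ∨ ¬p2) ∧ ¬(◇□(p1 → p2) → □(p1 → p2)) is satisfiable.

Yes, satisfiable

1. ((¬p3 → ¬p1) ∨ ¬p2) ∧ ¬(◇□(p1 → p2) → □(p1 → p2)), 0
2. (¬p3 → ¬p1) ∨ ¬p2, 0   [∧-rule on 1]
3. ¬(◇□(p1 → p2) → □(p1 → p2)), 0   [∧-rule on 1]
4. ◇□(p1 → p2), 0   [¬→-rule on 3]
5. ¬□(p1 → p2), 0   [¬→-rule on 3]
6. ¬p2, 0   [∨-rule on 2 (branches; this branch)]
7. □(p1 → p2), 1   [◇-rule on 4: fresh world 1, 0R1]
8. p1 → p2, 1   [□-rule on 7 via 1R1]
9. p2, 1   [→-rule on 8 (branches; this branch)]
10. ¬(p1 → p2), 2   [¬□-rule on 5: fresh world 2, 0R2]
11. p1, 2   [¬→-rule on 10]
12. ¬p2, 2   [¬→-rule on 10]
Accessibility: 0R0, 0R1, 0R2, 1R1, 2R2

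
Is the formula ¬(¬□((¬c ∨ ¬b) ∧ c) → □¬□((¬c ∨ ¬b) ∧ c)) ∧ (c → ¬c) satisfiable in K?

1. ¬(¬□((¬c ∨ ¬b) ∧ c) → □¬□((¬c ∨ ¬b) ∧ c)) ∧ (c → ¬c), u
2. ¬(¬□((¬c ∨ ¬b) ∧ c) → □¬□((¬c ∨ ¬b) ∧ c)), u   [∧-rule on 1]
3. c → ¬c, u   [∧-rule on 1]
4. ¬□((¬c ∨ ¬b) ∧ c), u   [¬→-rule on 2]
5. ¬□¬□((¬c ∨ ¬b) ∧ c), u   [¬→-rule on 2]
6. ¬c, u   [→-rule on 3 (branches; this branch)]
7. ¬((¬c ∨ ¬b) ∧ c), v   [¬□-rule on 4: fresh world v, uRv]
8. ¬c, v   [¬∧-rule on 7 (branches; this branch)]
9. □((¬c ∨ ¬b) ∧ c), w   [¬□-rule on 5: fresh world w, uRw]
Accessibility: uRv, uRw

Satisfiable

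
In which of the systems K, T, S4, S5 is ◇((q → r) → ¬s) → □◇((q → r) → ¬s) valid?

S5

S4-tableau for the negation ¬(◇((q → r) → ¬s) → □◇((q → r) → ¬s)):
1. ¬(◇((q → r) → ¬s) → □◇((q → r) → ¬s)), u
2. ◇((q → r) → ¬s), u
3. ¬□◇((q → r) → ¬s), u
4. (q → r) → ¬s, v
5. ¬s, v
6. ¬◇((q → r) → ¬s), w
7. ¬((q → r) → ¬s), w
8. q → r, w
9. s, w
10. r, w
Accessibility: uRu, uRv, uRw, vRv, wRw
Complete open branch: countermodel on an S4-frame, so not valid in S4, nor in K, T (the same frame is also a K-frame and a T-frame).
S5-tableau for the negation ¬(◇((q → r) → ¬s) → □◇((q → r) → ¬s)):
1. ¬(◇((q → r) → ¬s) → □◇((q → r) → ¬s)), u
2. ◇((q → r) → ¬s), u
3. ¬□◇((q → r) → ¬s), u
4. (q → r) → ¬s, v
5. ¬(q → r), v
6. q, v
7. ¬r, v
8. ¬◇((q → r) → ¬s), w
9. ¬((q → r) → ¬s), u
10. q → r, u
11. s, u
12. ¬((q → r) → ¬s), v
13. q → r, v
14. s, v
15. ¬((q → r) → ¬s), w
16. q → r, w
17. s, w
18. r, u
19. r, v
Accessibility: uRu, uRv, uRw, vRu, vRv, vRw, wRu, wRv, wRw
Branch closes: r and ¬r both at v.
Every branch closes (one shown): valid in S5.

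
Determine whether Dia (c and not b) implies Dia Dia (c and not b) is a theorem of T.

Valid in T

Tableau for the negation not (Dia (c and not b) implies Dia Dia (c and not b)):
1. not (Dia (c and not b) implies Dia Dia (c and not b)), u
2. Dia (c and not b), u
3. not Dia Dia (c and not b), u
4. not Dia (c and not b), u
5. not (c and not b), u
6. b, u
7. c and not b, v
8. c, v
9. not b, v
10. not Dia (c and not b), v
11. not (c and not b), v
12. b, v
Accessibility: uRu, uRv, vRv
Branch closes: b and not b both at v.
Every branch of the negation's tableau closes; the branch above is one of them.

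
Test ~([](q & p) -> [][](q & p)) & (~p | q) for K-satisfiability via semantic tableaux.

1. ~([](q & p) -> [][](q & p)) & (~p | q), 0
2. ~([](q & p) -> [][](q & p)), 0   [&-rule on 1]
3. ~p | q, 0   [&-rule on 1]
4. [](q & p), 0   [~->-rule on 2]
5. ~[][](q & p), 0   [~->-rule on 2]
6. q, 0   [|-rule on 3 (branches; this branch)]
7. ~[](q & p), 1   [~[]-rule on 5: fresh world 1, 0R1]
8. q & p, 1   [[]-rule on 4 via 0R1]
9. q, 1   [&-rule on 8]
10. p, 1   [&-rule on 8]
11. ~(q & p), 2   [~[]-rule on 7: fresh world 2, 1R2]
12. ~p, 2   [~&-rule on 11 (branches; this branch)]
Accessibility: 0R1, 1R2

Satisfiable (open branch found)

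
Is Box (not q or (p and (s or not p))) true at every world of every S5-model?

Tableau for the negation not Box (not q or (p and (s or not p))):
1. not Box (not q or (p and (s or not p))), u
2. not (not q or (p and (s or not p))), v   [neg-Box-rule on 1: fresh world v, uRv]
3. q, v   [neg-or-rule on 2]
4. not (p and (s or not p)), v   [neg-or-rule on 2]
5. not (s or not p), v   [neg-and-rule on 4 (branches; this branch)]
6. not s, v   [neg-or-rule on 5]
7. p, v   [neg-or-rule on 5]
Accessibility: uRu, uRv, vRu, vRv
The negation has an open branch (countermodel exists).

Invalid (countermodel exists)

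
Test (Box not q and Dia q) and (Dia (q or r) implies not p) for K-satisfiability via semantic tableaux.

1. (Box not q and Dia q) and (Dia (q or r) implies not p), 0
2. Box not q and Dia q, 0
3. Dia (q or r) implies not p, 0
4. Box not q, 0
5. Dia q, 0
6. not p, 0
7. q, 1
8. not q, 1
Accessibility: 0R1
Branch closes: q and not q both at 1.
Every branch closes; the branch above is one of them.

No, unsatisfiable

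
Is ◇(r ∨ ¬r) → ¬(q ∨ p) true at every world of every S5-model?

No, not valid

Tableau for the negation ¬(◇(r ∨ ¬r) → ¬(q ∨ p)):
1. ¬(◇(r ∨ ¬r) → ¬(q ∨ p)), 0
2. ◇(r ∨ ¬r), 0
3. q ∨ p, 0
4. p, 0
5. r ∨ ¬r, 1
6. ¬r, 1
Accessibility: 0R0, 0R1, 1R0, 1R1
The negation has an open branch (countermodel exists).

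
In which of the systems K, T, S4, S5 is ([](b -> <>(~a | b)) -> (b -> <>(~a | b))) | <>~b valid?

T, S4, S5

K-tableau for the negation ~(([](b -> <>(~a | b)) -> (b -> <>(~a | b))) | <>~b):
1. ~(([](b -> <>(~a | b)) -> (b -> <>(~a | b))) | <>~b), w0
2. ~([](b -> <>(~a | b)) -> (b -> <>(~a | b))), w0   [~|-rule on 1]
3. ~<>~b, w0   [~|-rule on 1]
4. [](b -> <>(~a | b)), w0   [~->-rule on 2]
5. ~(b -> <>(~a | b)), w0   [~->-rule on 2]
6. b, w0   [~->-rule on 5]
7. ~<>(~a | b), w0   [~->-rule on 5]
Complete open branch: countermodel on a K-frame, so not valid in K.
T-tableau for the negation ~(([](b -> <>(~a | b)) -> (b -> <>(~a | b))) | <>~b):
1. ~(([](b -> <>(~a | b)) -> (b -> <>(~a | b))) | <>~b), w0
2. ~([](b -> <>(~a | b)) -> (b -> <>(~a | b))), w0   [~|-rule on 1]
3. ~<>~b, w0   [~|-rule on 1]
4. [](b -> <>(~a | b)), w0   [~->-rule on 2]
5. ~(b -> <>(~a | b)), w0   [~->-rule on 2]
6. b, w0   [~->-rule on 5]
7. ~<>(~a | b), w0   [~->-rule on 5]
8. b -> <>(~a | b), w0   [[]-rule on 4 via w0Rw0]
9. ~(~a | b), w0   [~<>-rule on 7 via w0Rw0]
10. a, w0   [~|-rule on 9]
11. ~b, w0   [~|-rule on 9]
Accessibility: w0Rw0
Branch closes: b and ~b both at w0.
Every branch closes (one shown): valid in T, hence also in S4, S5 (every theorem of T is a theorem of S4 and S5).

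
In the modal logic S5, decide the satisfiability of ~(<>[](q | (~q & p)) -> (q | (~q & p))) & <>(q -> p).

Unsatisfiable (every branch closes)

1. ~(<>[](q | (~q & p)) -> (q | (~q & p))) & <>(q -> p), u
2. ~(<>[](q | (~q & p)) -> (q | (~q & p))), u
3. <>(q -> p), u
4. <>[](q | (~q & p)), u
5. ~(q | (~q & p)), u
6. ~q, u
7. ~(~q & p), u
8. ~p, u
9. q -> p, v
10. p, v
11. [](q | (~q & p)), w
12. q | (~q & p), u
13. q | (~q & p), v
14. q | (~q & p), w
15. ~q & p, u
16. p, u
Accessibility: uRu, uRv, uRw, vRu, vRv, vRw, wRu, wRv, wRw
Branch closes: p and ~p both at u.
All branches of the tableau close; one closing branch shown above.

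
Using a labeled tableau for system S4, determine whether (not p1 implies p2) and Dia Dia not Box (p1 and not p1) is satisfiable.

Yes, satisfiable

1. (not p1 implies p2) and Dia Dia not Box (p1 and not p1), 0
2. not p1 implies p2, 0
3. Dia Dia not Box (p1 and not p1), 0
4. p2, 0
5. Dia not Box (p1 and not p1), 1
6. not Box (p1 and not p1), 2
7. not (p1 and not p1), 3
8. p1, 3
Accessibility: 0R0, 0R1, 0R2, 0R3, 1R1, 1R2, 1R3, 2R2, 2R3, 3R3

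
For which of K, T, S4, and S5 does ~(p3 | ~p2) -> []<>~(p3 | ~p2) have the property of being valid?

S5

S5-tableau for the negation ~(~(p3 | ~p2) -> []<>~(p3 | ~p2)):
1. ~(~(p3 | ~p2) -> []<>~(p3 | ~p2)), u
2. ~(p3 | ~p2), u
3. ~[]<>~(p3 | ~p2), u
4. ~p3, u
5. p2, u
6. ~<>~(p3 | ~p2), v
7. p3 | ~p2, u
8. p3 | ~p2, v
9. ~p2, u
Accessibility: uRu, uRv, vRu, vRv
Branch closes: p2 and ~p2 both at u.
Every branch closes (one shown): valid in S5.
S4-tableau for the negation ~(~(p3 | ~p2) -> []<>~(p3 | ~p2)):
1. ~(~(p3 | ~p2) -> []<>~(p3 | ~p2)), u
2. ~(p3 | ~p2), u
3. ~[]<>~(p3 | ~p2), u
4. ~p3, u
5. p2, u
6. ~<>~(p3 | ~p2), v
7. p3 | ~p2, v
8. ~p2, v
Accessibility: uRu, uRv, vRv
Complete open branch: countermodel on an S4-frame, so not valid in S4, nor in K, T (the same frame is also a K-frame and a T-frame).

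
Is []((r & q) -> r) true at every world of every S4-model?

Valid in S4

Tableau for the negation ~[]((r & q) -> r):
1. ~[]((r & q) -> r), w0
2. ~((r & q) -> r), w1
3. r & q, w1
4. ~r, w1
5. r, w1
6. q, w1
Accessibility: w0Rw0, w0Rw1, w1Rw1
Branch closes: r and ~r both at w1.
All branches of the negation close; one closing branch shown above.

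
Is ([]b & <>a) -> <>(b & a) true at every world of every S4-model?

Tableau for the negation ~(([]b & <>a) -> <>(b & a)):
1. ~(([]b & <>a) -> <>(b & a)), 0
2. []b & <>a, 0
3. ~<>(b & a), 0
4. []b, 0
5. <>a, 0
6. ~(b & a), 0
7. b, 0
8. ~a, 0
9. a, 1
10. ~(b & a), 1
11. b, 1
12. ~a, 1
Accessibility: 0R0, 0R1, 1R1
Branch closes: a and ~a both at 1.
Every branch of the negation's tableau closes; the branch above is one of them.

Valid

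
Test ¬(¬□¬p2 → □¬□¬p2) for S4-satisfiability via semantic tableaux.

1. ¬(¬□¬p2 → □¬□¬p2), u
2. ¬□¬p2, u   [¬→-rule on 1]
3. ¬□¬□¬p2, u   [¬→-rule on 1]
4. p2, v   [¬□-rule on 2: fresh world v, uRv]
5. □¬p2, w   [¬□-rule on 3: fresh world w, uRw]
6. ¬p2, w   [□-rule on 5 via wRw]
Accessibility: uRu, uRv, uRw, vRv, wRw

Yes, satisfiable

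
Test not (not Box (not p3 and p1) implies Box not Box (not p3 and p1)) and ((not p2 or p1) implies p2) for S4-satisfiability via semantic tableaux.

Satisfiable (open branch found)

1. not (not Box (not p3 and p1) implies Box not Box (not p3 and p1)) and ((not p2 or p1) implies p2), u
2. not (not Box (not p3 and p1) implies Box not Box (not p3 and p1)), u
3. (not p2 or p1) implies p2, u
4. not Box (not p3 and p1), u
5. not Box not Box (not p3 and p1), u
6. p2, u
7. not (not p3 and p1), v
8. not p1, v
9. Box (not p3 and p1), w
10. not p3 and p1, w
11. not p3, w
12. p1, w
Accessibility: uRu, uRv, uRw, vRv, wRw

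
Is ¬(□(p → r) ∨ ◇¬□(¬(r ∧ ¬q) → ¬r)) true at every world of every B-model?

No, not valid

Tableau for the negation □(p → r) ∨ ◇¬□(¬(r ∧ ¬q) → ¬r):
1. □(p → r) ∨ ◇¬□(¬(r ∧ ¬q) → ¬r), w0
2. ◇¬□(¬(r ∧ ¬q) → ¬r), w0
3. ¬□(¬(r ∧ ¬q) → ¬r), w1
4. ¬(¬(r ∧ ¬q) → ¬r), w2
5. ¬(r ∧ ¬q), w2
6. r, w2
7. q, w2
Accessibility: w0Rw0, w0Rw1, w1Rw0, w1Rw1, w1Rw2, w2Rw1, w2Rw2
The negation has an open branch (countermodel exists).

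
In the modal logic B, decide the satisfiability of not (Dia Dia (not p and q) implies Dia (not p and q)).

1. not (Dia Dia (not p and q) implies Dia (not p and q)), 0
2. Dia Dia (not p and q), 0
3. not Dia (not p and q), 0
4. not (not p and q), 0
5. not q, 0
6. Dia (not p and q), 1
7. not (not p and q), 1
8. not q, 1
9. not p and q, 2
10. not p, 2
11. q, 2
Accessibility: 0R0, 0R1, 1R0, 1R1, 1R2, 2R1, 2R2

Satisfiable (open branch found)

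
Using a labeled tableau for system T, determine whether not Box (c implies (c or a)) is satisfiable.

1. not Box (c implies (c or a)), 0
2. not (c implies (c or a)), 1
3. c, 1
4. not (c or a), 1
5. not c, 1
6. not a, 1
Accessibility: 0R0, 0R1, 1R1
Branch closes: c and not c both at 1.
All branches of the tableau close; one closing branch shown above.

Unsatisfiable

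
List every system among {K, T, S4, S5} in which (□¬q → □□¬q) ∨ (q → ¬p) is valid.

T, S4, S5

K-tableau for the negation ¬((□¬q → □□¬q) ∨ (q → ¬p)):
1. ¬((□¬q → □□¬q) ∨ (q → ¬p)), 0
2. ¬(□¬q → □□¬q), 0   [¬∨-rule on 1]
3. ¬(q → ¬p), 0   [¬∨-rule on 1]
4. □¬q, 0   [¬→-rule on 2]
5. ¬□□¬q, 0   [¬→-rule on 2]
6. q, 0   [¬→-rule on 3]
7. p, 0   [¬→-rule on 3]
8. ¬□¬q, 1   [¬□-rule on 5: fresh world 1, 0R1]
9. ¬q, 1   [□-rule on 4 via 0R1]
10. q, 2   [¬□-rule on 8: fresh world 2, 1R2]
Accessibility: 0R1, 1R2
Complete open branch: countermodel on a K-frame, so not valid in K.
T-tableau for the negation ¬((□¬q → □□¬q) ∨ (q → ¬p)):
1. ¬((□¬q → □□¬q) ∨ (q → ¬p)), 0
2. ¬(□¬q → □□¬q), 0   [¬∨-rule on 1]
3. ¬(q → ¬p), 0   [¬∨-rule on 1]
4. □¬q, 0   [¬→-rule on 2]
5. ¬□□¬q, 0   [¬→-rule on 2]
6. q, 0   [¬→-rule on 3]
7. p, 0   [¬→-rule on 3]
8. ¬q, 0   [□-rule on 4 via 0R0]
Accessibility: 0R0
Branch closes: q and ¬q both at 0.
Every branch closes (one shown): valid in T, hence also in S4, S5 (every theorem of T is a theorem of S4 and S5).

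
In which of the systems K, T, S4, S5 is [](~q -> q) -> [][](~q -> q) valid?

S4-tableau for the negation ~([](~q -> q) -> [][](~q -> q)):
1. ~([](~q -> q) -> [][](~q -> q)), u
2. [](~q -> q), u
3. ~[][](~q -> q), u
4. ~q -> q, u
5. q, u
6. ~[](~q -> q), v
7. ~q -> q, v
8. q, v
9. ~(~q -> q), w
10. ~q, w
11. ~q -> q, w
12. q, w
Accessibility: uRu, uRv, uRw, vRv, vRw, wRw
Branch closes: q and ~q both at w.
Every branch closes (one shown): valid in S4, hence also in S5 (every theorem of S4 is a theorem of S5).
T-tableau for the negation ~([](~q -> q) -> [][](~q -> q)):
1. ~([](~q -> q) -> [][](~q -> q)), u
2. [](~q -> q), u
3. ~[][](~q -> q), u
4. ~q -> q, u
5. q, u
6. ~[](~q -> q), v
7. ~q -> q, v
8. q, v
9. ~(~q -> q), w
10. ~q, w
Accessibility: uRu, uRv, vRv, vRw, wRw
Complete open branch: countermodel on a T-frame, so not valid in T, nor in K (the same frame is also a K-frame).

S4, S5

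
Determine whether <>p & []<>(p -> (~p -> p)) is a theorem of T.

Tableau for the negation ~(<>p & []<>(p -> (~p -> p))):
1. ~(<>p & []<>(p -> (~p -> p))), 0
2. ~<>p, 0   [~&-rule on 1 (branches; this branch)]
3. ~p, 0   [~<>-rule on 2 via 0R0]
Accessibility: 0R0
The negation has an open branch (countermodel exists).

No, not valid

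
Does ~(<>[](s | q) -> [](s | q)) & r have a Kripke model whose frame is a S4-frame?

1. ~(<>[](s | q) -> [](s | q)) & r, 0
2. ~(<>[](s | q) -> [](s | q)), 0
3. r, 0
4. <>[](s | q), 0
5. ~[](s | q), 0
6. [](s | q), 1
7. s | q, 1
8. q, 1
9. ~(s | q), 2
10. ~s, 2
11. ~q, 2
Accessibility: 0R0, 0R1, 0R2, 1R1, 2R2

Satisfiable (open branch found)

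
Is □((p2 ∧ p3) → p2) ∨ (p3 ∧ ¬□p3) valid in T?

Tableau for the negation ¬(□((p2 ∧ p3) → p2) ∨ (p3 ∧ ¬□p3)):
1. ¬(□((p2 ∧ p3) → p2) ∨ (p3 ∧ ¬□p3)), w0
2. ¬□((p2 ∧ p3) → p2), w0   [¬∨-rule on 1]
3. ¬(p3 ∧ ¬□p3), w0   [¬∨-rule on 1]
4. □p3, w0   [¬∧-rule on 3 (branches; this branch)]
5. p3, w0   [□-rule on 4 via w0Rw0]
6. ¬((p2 ∧ p3) → p2), w1   [¬□-rule on 2: fresh world w1, w0Rw1]
7. p2 ∧ p3, w1   [¬→-rule on 6]
8. ¬p2, w1   [¬→-rule on 6]
9. p2, w1   [∧-rule on 7]
10. p3, w1   [∧-rule on 7]
Accessibility: w0Rw0, w0Rw1, w1Rw1
Branch closes: p2 and ¬p2 both at w1.
Every branch of the negation's tableau closes; the branch above is one of them.

Valid in T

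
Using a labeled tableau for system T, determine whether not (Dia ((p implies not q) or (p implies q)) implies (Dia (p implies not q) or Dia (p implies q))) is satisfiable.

No, unsatisfiable

1. not (Dia ((p implies not q) or (p implies q)) implies (Dia (p implies not q) or Dia (p implies q))), w0
2. Dia ((p implies not q) or (p implies q)), w0   [neg-implies-rule on 1]
3. not (Dia (p implies not q) or Dia (p implies q)), w0   [neg-implies-rule on 1]
4. not Dia (p implies not q), w0   [neg-or-rule on 3]
5. not Dia (p implies q), w0   [neg-or-rule on 3]
6. not (p implies not q), w0   [neg-Dia-rule on 4 via w0Rw0]
7. p, w0   [neg-implies-rule on 6]
8. q, w0   [neg-implies-rule on 6]
9. not (p implies q), w0   [neg-Dia-rule on 5 via w0Rw0]
10. not q, w0   [neg-implies-rule on 9]
Accessibility: w0Rw0
Branch closes: q and not q both at w0.
(One branch shown.) All branches close.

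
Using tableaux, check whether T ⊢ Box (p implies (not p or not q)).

Tableau for the negation not Box (p implies (not p or not q)):
1. not Box (p implies (not p or not q)), 0
2. not (p implies (not p or not q)), 1   [neg-Box-rule on 1: fresh world 1, 0R1]
3. p, 1   [neg-implies-rule on 2]
4. not (not p or not q), 1   [neg-implies-rule on 2]
5. q, 1   [neg-or-rule on 4]
Accessibility: 0R0, 0R1, 1R1
The negation has an open branch (countermodel exists).

Not valid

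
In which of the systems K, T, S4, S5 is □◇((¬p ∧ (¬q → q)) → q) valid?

T-tableau for the negation ¬□◇((¬p ∧ (¬q → q)) → q):
1. ¬□◇((¬p ∧ (¬q → q)) → q), u
2. ¬◇((¬p ∧ (¬q → q)) → q), v
3. ¬((¬p ∧ (¬q → q)) → q), v
4. ¬p ∧ (¬q → q), v
5. ¬q, v
6. ¬p, v
7. ¬q → q, v
8. q, v
Accessibility: uRu, uRv, vRv
Branch closes: q and ¬q both at v.
Every branch closes (one shown): valid in T, hence also in S4, S5 (every theorem of T is a theorem of S4 and S5).
K-tableau for the negation ¬□◇((¬p ∧ (¬q → q)) → q):
1. ¬□◇((¬p ∧ (¬q → q)) → q), u
2. ¬◇((¬p ∧ (¬q → q)) → q), v
Accessibility: uRv
Complete open branch: countermodel on a K-frame, so not valid in K.

T, S4, S5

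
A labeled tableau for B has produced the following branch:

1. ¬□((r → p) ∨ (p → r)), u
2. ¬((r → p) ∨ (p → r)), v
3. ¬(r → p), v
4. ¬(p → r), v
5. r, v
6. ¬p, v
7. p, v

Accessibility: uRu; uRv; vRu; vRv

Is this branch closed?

Yes, closed

Both p and ¬p appear at v.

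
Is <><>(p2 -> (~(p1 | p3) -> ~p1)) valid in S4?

Tableau for the negation ~<><>(p2 -> (~(p1 | p3) -> ~p1)):
1. ~<><>(p2 -> (~(p1 | p3) -> ~p1)), w0
2. ~<>(p2 -> (~(p1 | p3) -> ~p1)), w0   [~<>-rule on 1 via w0Rw0]
3. ~(p2 -> (~(p1 | p3) -> ~p1)), w0   [~<>-rule on 2 via w0Rw0]
4. p2, w0   [~->-rule on 3]
5. ~(~(p1 | p3) -> ~p1), w0   [~->-rule on 3]
6. ~(p1 | p3), w0   [~->-rule on 5]
7. p1, w0   [~->-rule on 5]
8. ~p1, w0   [~|-rule on 6]
9. ~p3, w0   [~|-rule on 6]
Accessibility: w0Rw0
Branch closes: p1 and ~p1 both at w0.
Every branch of the negation's tableau closes; the branch above is one of them.

Yes, valid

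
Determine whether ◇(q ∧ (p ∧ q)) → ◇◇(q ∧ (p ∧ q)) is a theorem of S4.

Valid in S4

Tableau for the negation ¬(◇(q ∧ (p ∧ q)) → ◇◇(q ∧ (p ∧ q))):
1. ¬(◇(q ∧ (p ∧ q)) → ◇◇(q ∧ (p ∧ q))), 0
2. ◇(q ∧ (p ∧ q)), 0
3. ¬◇◇(q ∧ (p ∧ q)), 0
4. ¬◇(q ∧ (p ∧ q)), 0
5. ¬(q ∧ (p ∧ q)), 0
6. ¬(p ∧ q), 0
7. ¬q, 0
8. q ∧ (p ∧ q), 1
9. q, 1
10. p ∧ q, 1
11. p, 1
12. ¬◇(q ∧ (p ∧ q)), 1
13. ¬(q ∧ (p ∧ q)), 1
14. ¬(p ∧ q), 1
15. ¬q, 1
Accessibility: 0R0, 0R1, 1R1
Branch closes: q and ¬q both at 1.
Every branch of the negation's tableau closes; the branch above is one of them.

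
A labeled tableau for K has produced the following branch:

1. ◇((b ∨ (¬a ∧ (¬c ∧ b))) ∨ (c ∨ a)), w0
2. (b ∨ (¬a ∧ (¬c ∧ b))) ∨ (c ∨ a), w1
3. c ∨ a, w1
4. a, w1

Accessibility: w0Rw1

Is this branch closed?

No world carries both an atom and its negation.

Open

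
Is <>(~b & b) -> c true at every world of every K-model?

Tableau for the negation ~(<>(~b & b) -> c):
1. ~(<>(~b & b) -> c), w0
2. <>(~b & b), w0
3. ~c, w0
4. ~b & b, w1
5. ~b, w1
6. b, w1
Accessibility: w0Rw1
Branch closes: b and ~b both at w1.
All branches of the negation close; one closing branch shown above.

Yes, valid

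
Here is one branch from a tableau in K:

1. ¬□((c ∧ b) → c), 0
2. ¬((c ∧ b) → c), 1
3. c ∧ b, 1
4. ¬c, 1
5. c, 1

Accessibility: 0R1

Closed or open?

Yes, closed

Both c and ¬c appear at 1.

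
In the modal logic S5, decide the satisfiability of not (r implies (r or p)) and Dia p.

Unsatisfiable (every branch closes)

1. not (r implies (r or p)) and Dia p, w0
2. not (r implies (r or p)), w0
3. Dia p, w0
4. r, w0
5. not (r or p), w0
6. not r, w0
7. not p, w0
Accessibility: w0Rw0
Branch closes: r and not r both at w0.
Every branch closes; the branch above is one of them.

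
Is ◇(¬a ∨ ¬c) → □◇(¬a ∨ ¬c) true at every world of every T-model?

Not valid

Tableau for the negation ¬(◇(¬a ∨ ¬c) → □◇(¬a ∨ ¬c)):
1. ¬(◇(¬a ∨ ¬c) → □◇(¬a ∨ ¬c)), w0
2. ◇(¬a ∨ ¬c), w0   [¬→-rule on 1]
3. ¬□◇(¬a ∨ ¬c), w0   [¬→-rule on 1]
4. ¬a ∨ ¬c, w1   [◇-rule on 2: fresh world w1, w0Rw1]
5. ¬c, w1   [∨-rule on 4 (branches; this branch)]
6. ¬◇(¬a ∨ ¬c), w2   [¬□-rule on 3: fresh world w2, w0Rw2]
7. ¬(¬a ∨ ¬c), w2   [¬◇-rule on 6 via w2Rw2]
8. a, w2   [¬∨-rule on 7]
9. c, w2   [¬∨-rule on 7]
Accessibility: w0Rw0, w0Rw1, w0Rw2, w1Rw1, w2Rw2
The negation has an open branch (countermodel exists).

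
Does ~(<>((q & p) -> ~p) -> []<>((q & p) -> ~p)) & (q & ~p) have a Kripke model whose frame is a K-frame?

Yes, satisfiable

1. ~(<>((q & p) -> ~p) -> []<>((q & p) -> ~p)) & (q & ~p), 0
2. ~(<>((q & p) -> ~p) -> []<>((q & p) -> ~p)), 0
3. q & ~p, 0
4. <>((q & p) -> ~p), 0
5. ~[]<>((q & p) -> ~p), 0
6. q, 0
7. ~p, 0
8. (q & p) -> ~p, 1
9. ~p, 1
10. ~<>((q & p) -> ~p), 2
Accessibility: 0R1, 0R2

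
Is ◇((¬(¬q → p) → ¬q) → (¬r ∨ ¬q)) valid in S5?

Not valid

Tableau for the negation ¬◇((¬(¬q → p) → ¬q) → (¬r ∨ ¬q)):
1. ¬◇((¬(¬q → p) → ¬q) → (¬r ∨ ¬q)), w0
2. ¬((¬(¬q → p) → ¬q) → (¬r ∨ ¬q)), w0
3. ¬(¬q → p) → ¬q, w0
4. ¬(¬r ∨ ¬q), w0
5. r, w0
6. q, w0
7. ¬q → p, w0
8. p, w0
Accessibility: w0Rw0
The negation has an open branch (countermodel exists).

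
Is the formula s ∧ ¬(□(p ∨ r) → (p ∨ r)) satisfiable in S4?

Unsatisfiable (every branch closes)

1. s ∧ ¬(□(p ∨ r) → (p ∨ r)), w0
2. s, w0
3. ¬(□(p ∨ r) → (p ∨ r)), w0
4. □(p ∨ r), w0
5. ¬(p ∨ r), w0
6. ¬p, w0
7. ¬r, w0
8. p ∨ r, w0
9. r, w0
Accessibility: w0Rw0
Branch closes: r and ¬r both at w0.
All branches of the tableau close; one closing branch shown above.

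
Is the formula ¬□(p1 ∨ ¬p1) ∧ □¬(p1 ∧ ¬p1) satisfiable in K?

Unsatisfiable (every branch closes)

1. ¬□(p1 ∨ ¬p1) ∧ □¬(p1 ∧ ¬p1), u
2. ¬□(p1 ∨ ¬p1), u
3. □¬(p1 ∧ ¬p1), u
4. ¬(p1 ∨ ¬p1), v
5. ¬p1, v
6. p1, v
Accessibility: uRv
Branch closes: p1 and ¬p1 both at v.
(One branch shown.) All branches close.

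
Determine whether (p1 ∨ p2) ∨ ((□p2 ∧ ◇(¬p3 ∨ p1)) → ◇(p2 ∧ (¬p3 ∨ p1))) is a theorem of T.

Tableau for the negation ¬((p1 ∨ p2) ∨ ((□p2 ∧ ◇(¬p3 ∨ p1)) → ◇(p2 ∧ (¬p3 ∨ p1)))):
1. ¬((p1 ∨ p2) ∨ ((□p2 ∧ ◇(¬p3 ∨ p1)) → ◇(p2 ∧ (¬p3 ∨ p1)))), w0
2. ¬(p1 ∨ p2), w0
3. ¬((□p2 ∧ ◇(¬p3 ∨ p1)) → ◇(p2 ∧ (¬p3 ∨ p1))), w0
4. ¬p1, w0
5. ¬p2, w0
6. □p2 ∧ ◇(¬p3 ∨ p1), w0
7. ¬◇(p2 ∧ (¬p3 ∨ p1)), w0
8. □p2, w0
9. ◇(¬p3 ∨ p1), w0
10. ¬(p2 ∧ (¬p3 ∨ p1)), w0
11. p2, w0
Accessibility: w0Rw0
Branch closes: p2 and ¬p2 both at w0.
Every branch of the negation's tableau closes; the branch above is one of them.

Valid in T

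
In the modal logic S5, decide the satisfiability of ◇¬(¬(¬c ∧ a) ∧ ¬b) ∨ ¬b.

Satisfiable (open branch found)

1. ◇¬(¬(¬c ∧ a) ∧ ¬b) ∨ ¬b, u
2. ¬b, u
Accessibility: uRu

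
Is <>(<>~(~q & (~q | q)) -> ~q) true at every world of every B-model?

No, not valid

Tableau for the negation ~<>(<>~(~q & (~q | q)) -> ~q):
1. ~<>(<>~(~q & (~q | q)) -> ~q), 0
2. ~(<>~(~q & (~q | q)) -> ~q), 0
3. <>~(~q & (~q | q)), 0
4. q, 0
5. ~(~q & (~q | q)), 1
6. ~(<>~(~q & (~q | q)) -> ~q), 1
7. <>~(~q & (~q | q)), 1
8. q, 1
9. ~(~q & (~q | q)), 2
10. q, 2
Accessibility: 0R0, 0R1, 1R0, 1R1, 1R2, 2R1, 2R2
The negation has an open branch (countermodel exists).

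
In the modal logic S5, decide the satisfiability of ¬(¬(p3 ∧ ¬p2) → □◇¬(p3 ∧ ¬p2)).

Unsatisfiable

1. ¬(¬(p3 ∧ ¬p2) → □◇¬(p3 ∧ ¬p2)), 0
2. ¬(p3 ∧ ¬p2), 0   [¬→-rule on 1]
3. ¬□◇¬(p3 ∧ ¬p2), 0   [¬→-rule on 1]
4. p2, 0   [¬∧-rule on 2 (branches; this branch)]
5. ¬◇¬(p3 ∧ ¬p2), 1   [¬□-rule on 3: fresh world 1, 0R1]
6. p3 ∧ ¬p2, 0   [¬◇-rule on 5 via 1R0]
7. p3, 0   [∧-rule on 6]
8. ¬p2, 0   [∧-rule on 6]
Accessibility: 0R0, 0R1, 1R0, 1R1
Branch closes: p2 and ¬p2 both at 0.
Every branch closes; the branch above is one of them.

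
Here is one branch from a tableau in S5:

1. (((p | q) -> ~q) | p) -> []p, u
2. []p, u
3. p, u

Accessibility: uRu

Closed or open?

Not closed

There is no literal clash: for every atom and world, at most one sign appears.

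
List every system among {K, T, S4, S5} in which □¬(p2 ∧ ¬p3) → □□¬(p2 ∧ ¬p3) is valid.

T-tableau for the negation ¬(□¬(p2 ∧ ¬p3) → □□¬(p2 ∧ ¬p3)):
1. ¬(□¬(p2 ∧ ¬p3) → □□¬(p2 ∧ ¬p3)), 0
2. □¬(p2 ∧ ¬p3), 0
3. ¬□□¬(p2 ∧ ¬p3), 0
4. ¬(p2 ∧ ¬p3), 0
5. p3, 0
6. ¬□¬(p2 ∧ ¬p3), 1
7. ¬(p2 ∧ ¬p3), 1
8. p3, 1
9. p2 ∧ ¬p3, 2
10. p2, 2
11. ¬p3, 2
Accessibility: 0R0, 0R1, 1R1, 1R2, 2R2
Complete open branch: countermodel on a T-frame, so not valid in T, nor in K (the same frame is also a K-frame).
S4-tableau for the negation ¬(□¬(p2 ∧ ¬p3) → □□¬(p2 ∧ ¬p3)):
1. ¬(□¬(p2 ∧ ¬p3) → □□¬(p2 ∧ ¬p3)), 0
2. □¬(p2 ∧ ¬p3), 0
3. ¬□□¬(p2 ∧ ¬p3), 0
4. ¬(p2 ∧ ¬p3), 0
5. p3, 0
6. ¬□¬(p2 ∧ ¬p3), 1
7. ¬(p2 ∧ ¬p3), 1
8. p3, 1
9. p2 ∧ ¬p3, 2
10. p2, 2
11. ¬p3, 2
12. ¬(p2 ∧ ¬p3), 2
13. p3, 2
Accessibility: 0R0, 0R1, 0R2, 1R1, 1R2, 2R2
Branch closes: p3 and ¬p3 both at 2.
Every branch closes (one shown): valid in S4, hence also in S5 (every theorem of S4 is a theorem of S5).

S4, S5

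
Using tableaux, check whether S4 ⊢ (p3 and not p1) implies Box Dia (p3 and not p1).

Tableau for the negation not ((p3 and not p1) implies Box Dia (p3 and not p1)):
1. not ((p3 and not p1) implies Box Dia (p3 and not p1)), u
2. p3 and not p1, u
3. not Box Dia (p3 and not p1), u
4. p3, u
5. not p1, u
6. not Dia (p3 and not p1), v
7. not (p3 and not p1), v
8. p1, v
Accessibility: uRu, uRv, vRv
The negation has an open branch (countermodel exists).

Not valid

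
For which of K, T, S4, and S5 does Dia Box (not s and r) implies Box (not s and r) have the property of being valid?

S5

S5-tableau for the negation not (Dia Box (not s and r) implies Box (not s and r)):
1. not (Dia Box (not s and r) implies Box (not s and r)), w0
2. Dia Box (not s and r), w0   [neg-implies-rule on 1]
3. not Box (not s and r), w0   [neg-implies-rule on 1]
4. Box (not s and r), w1   [Dia-rule on 2: fresh world w1, w0Rw1]
5. not s and r, w0   [Box-rule on 4 via w1Rw0]
6. not s, w0   [and-rule on 5]
7. r, w0   [and-rule on 5]
8. not s and r, w1   [Box-rule on 4 via w1Rw1]
9. not s, w1   [and-rule on 8]
10. r, w1   [and-rule on 8]
11. not (not s and r), w2   [neg-Box-rule on 3: fresh world w2, w0Rw2]
12. not s and r, w2   [Box-rule on 4 via w1Rw2]
13. not s, w2   [and-rule on 12]
14. r, w2   [and-rule on 12]
15. not r, w2   [neg-and-rule on 11 (branches; this branch)]
Accessibility: w0Rw0, w0Rw1, w0Rw2, w1Rw0, w1Rw1, w1Rw2, w2Rw0, w2Rw1, w2Rw2
Branch closes: r and not r both at w2.
Every branch closes (one shown): valid in S5.
S4-tableau for the negation not (Dia Box (not s and r) implies Box (not s and r)):
1. not (Dia Box (not s and r) implies Box (not s and r)), w0
2. Dia Box (not s and r), w0   [neg-implies-rule on 1]
3. not Box (not s and r), w0   [neg-implies-rule on 1]
4. Box (not s and r), w1   [Dia-rule on 2: fresh world w1, w0Rw1]
5. not s and r, w1   [Box-rule on 4 via w1Rw1]
6. not s, w1   [and-rule on 5]
7. r, w1   [and-rule on 5]
8. not (not s and r), w2   [neg-Box-rule on 3: fresh world w2, w0Rw2]
9. not r, w2   [neg-and-rule on 8 (branches; this branch)]
Accessibility: w0Rw0, w0Rw1, w0Rw2, w1Rw1, w2Rw2
Complete open branch: countermodel on an S4-frame, so not valid in S4, nor in K, T (the same frame is also a K-frame and a T-frame).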